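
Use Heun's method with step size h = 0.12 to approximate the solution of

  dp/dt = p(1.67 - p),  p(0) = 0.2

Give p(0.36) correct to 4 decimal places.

0.3315

Heun: k1 = f(t_n, p_n); k2 = f(t_n + h, p_n + h·k1); p_{n+1} = p_n + (h/2)·(k1 + k2).
t=0.000000, p=0.200000:
  k1 = f(0.000000, 0.200000) = 0.294000
  k2 = f(0.120000, 0.235280) = 0.337561
  p ← 0.200000 + (0.12/2)·(0.294000 + 0.337561) = 0.237894
t=0.120000, p=0.237894:
  k1 = f(0.120000, 0.237894) = 0.340689
  k2 = f(0.240000, 0.278776) = 0.387840
  p ← 0.237894 + (0.12/2)·(0.340689 + 0.387840) = 0.281605
t=0.240000, p=0.281605:
  k1 = f(0.240000, 0.281605) = 0.390979
  k2 = f(0.360000, 0.328523) = 0.440706
  p ← 0.281605 + (0.12/2)·(0.390979 + 0.440706) = 0.331507
p(0.36) ≈ 0.3315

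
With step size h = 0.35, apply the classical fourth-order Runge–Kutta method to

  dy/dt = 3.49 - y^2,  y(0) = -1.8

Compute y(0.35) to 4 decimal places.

-1.6301

RK4: k1 = f(t_n, y_n); k2 = f(t_n + h/2, y_n + (h/2)·k1); k3 = f(t_n + h/2, y_n + (h/2)·k2); k4 = f(t_n + h, y_n + h·k3); y_{n+1} = y_n + (h/6)·(k1 + 2k2 + 2k3 + k4).
t=0.000000, y=-1.800000:
  k1 = f(0.000000, -1.800000) = 0.250000
  k2 = f(0.175000, -1.756250) = 0.405586
  k3 = f(0.175000, -1.729022) = 0.500481
  k4 = f(0.350000, -1.624832) = 0.849922
  y ← -1.800000 + (0.35/6)·(k1 + 2k2 + 2k3 + k4) = -1.630130
y(0.35) ≈ -1.6301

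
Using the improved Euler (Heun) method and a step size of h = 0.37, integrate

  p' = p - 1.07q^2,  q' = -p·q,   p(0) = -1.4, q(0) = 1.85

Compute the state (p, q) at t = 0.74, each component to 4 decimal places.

Heun on (p,q): k1 = f(t_n, state_n); k2 = f(t_n + h, state_n + h·k1); state_{n+1} = state_n + (h/2)·(k1 + k2).
0.000000: (-1.400000, 1.850000)
  k1 = (-5.062075, 2.590000)
  predictor → (-3.272968, 2.808300)
  k2 = (-11.711575, 9.191475)
  → (-4.503125, 4.029573)
0.370000: (-4.503125, 4.029573)
  k1 = (-21.877205, 18.145672)
  predictor → (-12.597691, 10.743471)
  k2 = (-136.099423, 135.342936)
  → (-33.728801, 32.424965)
(p(0.74), q(0.74)) ≈ (-33.7288, 32.4250)

-33.7288, 32.4250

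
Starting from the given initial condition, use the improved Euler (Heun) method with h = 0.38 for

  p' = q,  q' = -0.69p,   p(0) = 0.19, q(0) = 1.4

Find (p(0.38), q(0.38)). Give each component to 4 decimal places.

Heun on (p,q): k1 = f(t_n, state_n); k2 = f(t_n + h, state_n + h·k1); state_{n+1} = state_n + (h/2)·(k1 + k2).
0.000000: (0.190000, 1.400000)
  k1 = (1.400000, -0.131100)
  predictor → (0.722000, 1.350182)
  k2 = (1.350182, -0.498180)
  → (0.712535, 1.280437)
(p(0.38), q(0.38)) ≈ (0.7125, 1.2804)

0.7125, 1.2804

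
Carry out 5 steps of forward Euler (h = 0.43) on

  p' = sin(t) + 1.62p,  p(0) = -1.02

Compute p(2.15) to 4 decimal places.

Euler: p_{n+1} = p_n + h·f(t_n, p_n).
t=0.000000, p=-1.020000: f=-1.652400 → p ← -1.020000 + 0.43·(-1.652400) = -1.730532
t=0.430000, p=-1.730532: f=-2.386591 → p ← -1.730532 + 0.43·(-2.386591) = -2.756766
t=0.860000, p=-2.756766: f=-3.708119 → p ← -2.756766 + 0.43·(-3.708119) = -4.351257
t=1.290000, p=-4.351257: f=-6.088202 → p ← -4.351257 + 0.43·(-6.088202) = -6.969184
t=1.720000, p=-6.969184: f=-10.301188 → p ← -6.969184 + 0.43·(-10.301188) = -11.398695
p(2.15) ≈ -11.3987

-11.3987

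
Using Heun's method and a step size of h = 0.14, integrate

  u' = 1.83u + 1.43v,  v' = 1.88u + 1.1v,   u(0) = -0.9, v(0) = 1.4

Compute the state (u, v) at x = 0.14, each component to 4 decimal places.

Heun on (u,v): k1 = f(x_n, state_n); k2 = f(x_n + h, state_n + h·k1); state_{n+1} = state_n + (h/2)·(k1 + k2).
0.000000: (-0.900000, 1.400000)
  k1 = (0.355000, -0.152000)
  predictor → (-0.850300, 1.378720)
  k2 = (0.415521, -0.081972)
  → (-0.846064, 1.383622)
(u(0.14), v(0.14)) ≈ (-0.8461, 1.3836)

-0.8461, 1.3836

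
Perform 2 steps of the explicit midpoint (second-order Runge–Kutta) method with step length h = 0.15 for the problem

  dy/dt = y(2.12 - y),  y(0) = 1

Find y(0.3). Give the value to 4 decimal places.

1.3315

Midpoint: k1 = f(t_n, y_n); k2 = f(t_n + h/2, y_n + (h/2)·k1); y_{n+1} = y_n + h·k2.
t=0.000000, y=1.000000:
  k1 = f(0.000000, 1.000000) = 1.120000
  k2 = f(0.075000, 1.084000) = 1.123024
  y ← 1.000000 + 0.15·1.123024 = 1.168454
t=0.150000, y=1.168454:
  k1 = f(0.150000, 1.168454) = 1.111838
  k2 = f(0.225000, 1.251841) = 1.086797
  y ← 1.168454 + 0.15·1.086797 = 1.331473
y(0.3) ≈ 1.3315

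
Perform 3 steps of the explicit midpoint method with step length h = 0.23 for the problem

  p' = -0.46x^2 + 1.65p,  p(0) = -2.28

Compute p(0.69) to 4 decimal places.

-7.0346

Midpoint: k1 = f(x_n, p_n); k2 = f(x_n + h/2, p_n + (h/2)·k1); p_{n+1} = p_n + h·k2.
x=0.000000, p=-2.280000:
  k1 = f(0.000000, -2.280000) = -3.762000
  k2 = f(0.115000, -2.712630) = -4.481923
  p ← -2.280000 + 0.23·(-4.481923) = -3.310842
x=0.230000, p=-3.310842:
  k1 = f(0.230000, -3.310842) = -5.487224
  k2 = f(0.345000, -3.941873) = -6.558842
  p ← -3.310842 + 0.23·(-6.558842) = -4.819376
x=0.460000, p=-4.819376:
  k1 = f(0.460000, -4.819376) = -8.049306
  k2 = f(0.575000, -5.745046) = -9.631414
  p ← -4.819376 + 0.23·(-9.631414) = -7.034601
p(0.69) ≈ -7.0346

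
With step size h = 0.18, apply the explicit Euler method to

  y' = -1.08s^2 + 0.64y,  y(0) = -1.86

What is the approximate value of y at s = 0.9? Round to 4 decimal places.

-3.4124

Euler: y_{n+1} = y_n + h·f(s_n, y_n).
s=0.000000, y=-1.860000: f=-1.190400 → y ← -1.860000 + 0.18·(-1.190400) = -2.074272
s=0.180000, y=-2.074272: f=-1.362526 → y ← -2.074272 + 0.18·(-1.362526) = -2.319527
s=0.360000, y=-2.319527: f=-1.624465 → y ← -2.319527 + 0.18·(-1.624465) = -2.611930
s=0.540000, y=-2.611930: f=-1.986563 → y ← -2.611930 + 0.18·(-1.986563) = -2.969512
s=0.720000, y=-2.969512: f=-2.460360 → y ← -2.969512 + 0.18·(-2.460360) = -3.412377
y(0.9) ≈ -3.4124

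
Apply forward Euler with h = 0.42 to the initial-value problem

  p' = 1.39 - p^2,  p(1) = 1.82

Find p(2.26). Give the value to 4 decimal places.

1.1788

Euler: p_{n+1} = p_n + h·f(x_n, p_n).
x=1.000000, p=1.820000: f=-1.922400 → p ← 1.820000 + 0.42·(-1.922400) = 1.012592
x=1.420000, p=1.012592: f=0.364657 → p ← 1.012592 + 0.42·0.364657 = 1.165748
x=1.840000, p=1.165748: f=0.031031 → p ← 1.165748 + 0.42·0.031031 = 1.178781
p(2.26) ≈ 1.1788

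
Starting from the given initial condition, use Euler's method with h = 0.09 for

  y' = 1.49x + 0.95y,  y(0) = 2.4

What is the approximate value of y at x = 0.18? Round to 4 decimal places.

2.8400

Euler: y_{n+1} = y_n + h·f(x_n, y_n).
x=0.000000, y=2.400000: f=2.280000 → y ← 2.400000 + 0.09·2.280000 = 2.605200
x=0.090000, y=2.605200: f=2.609040 → y ← 2.605200 + 0.09·2.609040 = 2.840014
y(0.18) ≈ 2.8400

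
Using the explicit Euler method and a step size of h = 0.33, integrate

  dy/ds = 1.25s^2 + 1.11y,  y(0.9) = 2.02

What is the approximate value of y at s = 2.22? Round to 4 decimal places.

11.9017

Euler: y_{n+1} = y_n + h·f(s_n, y_n).
s=0.900000, y=2.020000: f=3.254700 → y ← 2.020000 + 0.33·3.254700 = 3.094051
s=1.230000, y=3.094051: f=5.325522 → y ← 3.094051 + 0.33·5.325522 = 4.851473
s=1.560000, y=4.851473: f=8.427135 → y ← 4.851473 + 0.33·8.427135 = 7.632428
s=1.890000, y=7.632428: f=12.937120 → y ← 7.632428 + 0.33·12.937120 = 11.901677
y(2.22) ≈ 11.9017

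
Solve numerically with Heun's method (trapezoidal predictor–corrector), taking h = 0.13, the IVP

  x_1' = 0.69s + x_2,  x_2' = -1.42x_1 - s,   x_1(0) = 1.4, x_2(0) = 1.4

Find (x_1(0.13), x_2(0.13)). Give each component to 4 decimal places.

Heun on (x_1,x_2): k1 = f(s_n, state_n); k2 = f(s_n + h, state_n + h·k1); state_{n+1} = state_n + (h/2)·(k1 + k2).
0.000000: (1.400000, 1.400000)
  k1 = (1.400000, -1.988000)
  predictor → (1.582000, 1.141560)
  k2 = (1.231260, -2.376440)
  → (1.571032, 1.116311)
(x_1(0.13), x_2(0.13)) ≈ (1.5710, 1.1163)

1.5710, 1.1163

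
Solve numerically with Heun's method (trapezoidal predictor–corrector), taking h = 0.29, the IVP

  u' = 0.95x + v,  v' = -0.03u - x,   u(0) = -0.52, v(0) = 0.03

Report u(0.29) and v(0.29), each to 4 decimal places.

Heun on (u,v): k1 = f(x_n, state_n); k2 = f(x_n + h, state_n + h·k1); state_{n+1} = state_n + (h/2)·(k1 + k2).
0.000000: (-0.520000, 0.030000)
  k1 = (0.030000, 0.015600)
  predictor → (-0.511300, 0.034524)
  k2 = (0.310024, -0.274661)
  → (-0.470697, -0.007564)
(u(0.29), v(0.29)) ≈ (-0.4707, -0.0076)

-0.4707, -0.0076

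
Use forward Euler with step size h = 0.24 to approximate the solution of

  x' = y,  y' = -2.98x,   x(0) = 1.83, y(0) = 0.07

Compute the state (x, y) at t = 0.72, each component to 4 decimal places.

Euler on (x,y): x_{n+1} = x_n + h·x', y_{n+1} = y_n + h·y'.
0.000000: (1.830000, 0.070000); f=(0.070000, -5.453400) → (1.846800, -1.238816)
0.240000: (1.846800, -1.238816); f=(-1.238816, -5.503464) → (1.549484, -2.559647)
0.480000: (1.549484, -2.559647); f=(-2.559647, -4.617463) → (0.935169, -3.667838)
(x(0.72), y(0.72)) ≈ (0.9352, -3.6678)

0.9352, -3.6678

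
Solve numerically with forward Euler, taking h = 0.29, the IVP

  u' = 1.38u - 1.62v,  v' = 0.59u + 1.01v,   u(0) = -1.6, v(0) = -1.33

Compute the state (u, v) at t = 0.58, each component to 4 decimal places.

Euler on (u,v): u_{n+1} = u_n + h·u', v_{n+1} = v_n + h·v'.
0.000000: (-1.600000, -1.330000); f=(-0.053400, -2.287300) → (-1.615486, -1.993317)
0.290000: (-1.615486, -1.993317); f=(0.999803, -2.966387) → (-1.325543, -2.853569)
(u(0.58), v(0.58)) ≈ (-1.3255, -2.8536)

-1.3255, -2.8536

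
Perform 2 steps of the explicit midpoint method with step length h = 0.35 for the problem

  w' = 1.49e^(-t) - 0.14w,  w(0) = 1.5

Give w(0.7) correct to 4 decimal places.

2.0642

Midpoint: k1 = f(t_n, w_n); k2 = f(t_n + h/2, w_n + (h/2)·k1); w_{n+1} = w_n + h·k2.
t=0.000000, w=1.500000:
  k1 = f(0.000000, 1.500000) = 1.280000
  k2 = f(0.175000, 1.724000) = 1.009431
  w ← 1.500000 + 0.35·1.009431 = 1.853301
t=0.350000, w=1.853301:
  k1 = f(0.350000, 1.853301) = 0.790523
  k2 = f(0.525000, 1.991642) = 0.602588
  w ← 1.853301 + 0.35·0.602588 = 2.064206
w(0.7) ≈ 2.0642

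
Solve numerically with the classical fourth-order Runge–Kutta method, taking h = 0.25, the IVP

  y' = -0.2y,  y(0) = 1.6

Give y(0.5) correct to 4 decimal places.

1.4477

RK4: k1 = f(x_n, y_n); k2 = f(x_n + h/2, y_n + (h/2)·k1); k3 = f(x_n + h/2, y_n + (h/2)·k2); k4 = f(x_n + h, y_n + h·k3); y_{n+1} = y_n + (h/6)·(k1 + 2k2 + 2k3 + k4).
x=0.000000, y=1.600000:
  k1 = f(0.000000, 1.600000) = -0.320000
  k2 = f(0.125000, 1.560000) = -0.312000
  k3 = f(0.125000, 1.561000) = -0.312200
  k4 = f(0.250000, 1.521950) = -0.304390
  y ← 1.600000 + (0.25/6)·(k1 + 2k2 + 2k3 + k4) = 1.521967
x=0.250000, y=1.521967:
  k1 = f(0.250000, 1.521967) = -0.304393
  k2 = f(0.375000, 1.483918) = -0.296784
  k3 = f(0.375000, 1.484869) = -0.296974
  k4 = f(0.500000, 1.447724) = -0.289545
  y ← 1.521967 + (0.25/6)·(k1 + 2k2 + 2k3 + k4) = 1.447740
y(0.5) ≈ 1.4477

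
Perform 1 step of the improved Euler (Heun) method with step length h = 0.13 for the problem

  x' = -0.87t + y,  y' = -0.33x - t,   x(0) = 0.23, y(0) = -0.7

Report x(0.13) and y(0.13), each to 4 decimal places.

0.1310, -0.7164

Heun on (x,y): k1 = f(t_n, state_n); k2 = f(t_n + h, state_n + h·k1); state_{n+1} = state_n + (h/2)·(k1 + k2).
0.000000: (0.230000, -0.700000)
  k1 = (-0.700000, -0.075900)
  predictor → (0.139000, -0.709867)
  k2 = (-0.822967, -0.175870)
  → (0.131007, -0.716365)
(x(0.13), y(0.13)) ≈ (0.1310, -0.7164)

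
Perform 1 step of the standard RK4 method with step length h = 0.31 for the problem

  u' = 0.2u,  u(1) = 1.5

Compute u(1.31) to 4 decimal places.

1.5959

RK4: k1 = f(s_n, u_n); k2 = f(s_n + h/2, u_n + (h/2)·k1); k3 = f(s_n + h/2, u_n + (h/2)·k2); k4 = f(s_n + h, u_n + h·k3); u_{n+1} = u_n + (h/6)·(k1 + 2k2 + 2k3 + k4).
s=1.000000, u=1.500000:
  k1 = f(1.000000, 1.500000) = 0.300000
  k2 = f(1.155000, 1.546500) = 0.309300
  k3 = f(1.155000, 1.547942) = 0.309588
  k4 = f(1.310000, 1.595972) = 0.319194
  u ← 1.500000 + (0.31/6)·(k1 + 2k2 + 2k3 + k4) = 1.595944
u(1.31) ≈ 1.5959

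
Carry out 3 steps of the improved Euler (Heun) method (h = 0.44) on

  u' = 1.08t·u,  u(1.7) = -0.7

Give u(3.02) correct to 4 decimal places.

Heun: k1 = f(t_n, u_n); k2 = f(t_n + h, u_n + h·k1); u_{n+1} = u_n + (h/2)·(k1 + k2).
t=1.700000, u=-0.700000:
  k1 = f(1.700000, -0.700000) = -1.285200
  k2 = f(2.140000, -1.265488) = -2.924796
  u ← -0.700000 + (0.44/2)·(-1.285200 + (-2.924796)) = -1.626199
t=2.140000, u=-1.626199:
  k1 = f(2.140000, -1.626199) = -3.758471
  k2 = f(2.580000, -3.279926) = -9.139187
  u ← -1.626199 + (0.44/2)·(-3.758471 + (-9.139187)) = -4.463684
t=2.580000, u=-4.463684:
  k1 = f(2.580000, -4.463684) = -12.437609
  k2 = f(3.020000, -9.936232) = -32.408014
  u ← -4.463684 + (0.44/2)·(-12.437609 + (-32.408014)) = -14.329721
u(3.02) ≈ -14.3297

-14.3297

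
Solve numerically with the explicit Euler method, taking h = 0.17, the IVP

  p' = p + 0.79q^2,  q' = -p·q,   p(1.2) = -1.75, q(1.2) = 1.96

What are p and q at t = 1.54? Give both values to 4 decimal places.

-0.9234, 3.2052

Euler on (p,q): p_{n+1} = p_n + h·p', q_{n+1} = q_n + h·q'.
1.200000: (-1.750000, 1.960000); f=(1.284864, 3.430000) → (-1.531573, 2.543100)
1.370000: (-1.531573, 2.543100); f=(3.577639, 3.894944) → (-0.923374, 3.205240)
(p(1.54), q(1.54)) ≈ (-0.9234, 3.2052)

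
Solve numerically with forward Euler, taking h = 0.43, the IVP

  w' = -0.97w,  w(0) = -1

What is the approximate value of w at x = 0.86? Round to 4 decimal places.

-0.3398

Euler: w_{n+1} = w_n + h·f(x_n, w_n).
x=0.000000, w=-1.000000: f=0.970000 → w ← -1.000000 + 0.43·0.970000 = -0.582900
x=0.430000, w=-0.582900: f=0.565413 → w ← -0.582900 + 0.43·0.565413 = -0.339772
w(0.86) ≈ -0.3398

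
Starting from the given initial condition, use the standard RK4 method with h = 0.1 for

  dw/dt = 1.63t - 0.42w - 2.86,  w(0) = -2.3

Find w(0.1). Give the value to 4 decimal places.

RK4: k1 = f(t_n, w_n); k2 = f(t_n + h/2, w_n + (h/2)·k1); k3 = f(t_n + h/2, w_n + (h/2)·k2); k4 = f(t_n + h, w_n + h·k3); w_{n+1} = w_n + (h/6)·(k1 + 2k2 + 2k3 + k4).
t=0.000000, w=-2.300000:
  k1 = f(0.000000, -2.300000) = -1.894000
  k2 = f(0.050000, -2.394700) = -1.772726
  k3 = f(0.050000, -2.388636) = -1.775273
  k4 = f(0.100000, -2.477527) = -1.656439
  w ← -2.300000 + (0.1/6)·(k1 + 2k2 + 2k3 + k4) = -2.477441
w(0.1) ≈ -2.4774

-2.4774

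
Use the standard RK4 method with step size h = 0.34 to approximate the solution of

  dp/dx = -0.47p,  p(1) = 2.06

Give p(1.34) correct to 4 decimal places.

1.7558

RK4: k1 = f(x_n, p_n); k2 = f(x_n + h/2, p_n + (h/2)·k1); k3 = f(x_n + h/2, p_n + (h/2)·k2); k4 = f(x_n + h, p_n + h·k3); p_{n+1} = p_n + (h/6)·(k1 + 2k2 + 2k3 + k4).
x=1.000000, p=2.060000:
  k1 = f(1.000000, 2.060000) = -0.968200
  k2 = f(1.170000, 1.895406) = -0.890841
  k3 = f(1.170000, 1.908557) = -0.897022
  k4 = f(1.340000, 1.755013) = -0.824856
  p ← 2.060000 + (0.34/6)·(k1 + 2k2 + 2k3 + k4) = 1.755769
p(1.34) ≈ 1.7558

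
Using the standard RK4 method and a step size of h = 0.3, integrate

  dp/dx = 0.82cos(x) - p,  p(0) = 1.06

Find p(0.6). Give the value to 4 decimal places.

RK4: k1 = f(x_n, p_n); k2 = f(x_n + h/2, p_n + (h/2)·k1); k3 = f(x_n + h/2, p_n + (h/2)·k2); k4 = f(x_n + h, p_n + h·k3); p_{n+1} = p_n + (h/6)·(k1 + 2k2 + 2k3 + k4).
x=0.000000, p=1.060000:
  k1 = f(0.000000, 1.060000) = -0.240000
  k2 = f(0.150000, 1.024000) = -0.213208
  k3 = f(0.150000, 1.028019) = -0.217227
  k4 = f(0.300000, 0.994832) = -0.211456
  p ← 1.060000 + (0.3/6)·(k1 + 2k2 + 2k3 + k4) = 0.994384
x=0.300000, p=0.994384:
  k1 = f(0.300000, 0.994384) = -0.211008
  k2 = f(0.450000, 0.962733) = -0.224366
  k3 = f(0.450000, 0.960729) = -0.222362
  k4 = f(0.600000, 0.927675) = -0.250900
  p ← 0.994384 + (0.3/6)·(k1 + 2k2 + 2k3 + k4) = 0.926616
p(0.6) ≈ 0.9266

0.9266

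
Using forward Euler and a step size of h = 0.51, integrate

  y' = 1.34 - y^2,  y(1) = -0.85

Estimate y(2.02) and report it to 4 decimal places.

0.0023

Euler: y_{n+1} = y_n + h·f(t_n, y_n).
t=1.000000, y=-0.850000: f=0.617500 → y ← -0.850000 + 0.51·0.617500 = -0.535075
t=1.510000, y=-0.535075: f=1.053695 → y ← -0.535075 + 0.51·1.053695 = 0.002309
y(2.02) ≈ 0.0023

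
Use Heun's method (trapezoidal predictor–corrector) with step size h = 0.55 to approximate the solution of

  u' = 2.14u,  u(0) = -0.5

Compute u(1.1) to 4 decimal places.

-4.1175

Heun: k1 = f(x_n, u_n); k2 = f(x_n + h, u_n + h·k1); u_{n+1} = u_n + (h/2)·(k1 + k2).
x=0.000000, u=-0.500000:
  k1 = f(0.000000, -0.500000) = -1.070000
  k2 = f(0.550000, -1.088500) = -2.329390
  u ← -0.500000 + (0.55/2)·(-1.070000 + (-2.329390)) = -1.434832
x=0.550000, u=-1.434832:
  k1 = f(0.550000, -1.434832) = -3.070541
  k2 = f(1.100000, -3.123630) = -6.684568
  u ← -1.434832 + (0.55/2)·(-3.070541 + (-6.684568)) = -4.117487
u(1.1) ≈ -4.1175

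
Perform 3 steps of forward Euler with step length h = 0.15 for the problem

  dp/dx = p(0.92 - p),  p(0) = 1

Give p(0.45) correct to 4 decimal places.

0.9694

Euler: p_{n+1} = p_n + h·f(x_n, p_n).
x=0.000000, p=1.000000: f=-0.080000 → p ← 1.000000 + 0.15·(-0.080000) = 0.988000
x=0.150000, p=0.988000: f=-0.067184 → p ← 0.988000 + 0.15·(-0.067184) = 0.977922
x=0.300000, p=0.977922: f=-0.056644 → p ← 0.977922 + 0.15·(-0.056644) = 0.969426
p(0.45) ≈ 0.9694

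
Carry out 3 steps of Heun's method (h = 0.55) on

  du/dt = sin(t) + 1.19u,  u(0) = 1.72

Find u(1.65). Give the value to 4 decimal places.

Heun: k1 = f(t_n, u_n); k2 = f(t_n + h, u_n + h·k1); u_{n+1} = u_n + (h/2)·(k1 + k2).
t=0.000000, u=1.720000:
  k1 = f(0.000000, 1.720000) = 2.046800
  k2 = f(0.550000, 2.845740) = 3.909118
  u ← 1.720000 + (0.55/2)·(2.046800 + 3.909118) = 3.357877
t=0.550000, u=3.357877:
  k1 = f(0.550000, 3.357877) = 4.518561
  k2 = f(1.100000, 5.843086) = 7.844480
  u ← 3.357877 + (0.55/2)·(4.518561 + 7.844480) = 6.757714
t=1.100000, u=6.757714:
  k1 = f(1.100000, 6.757714) = 8.932887
  k2 = f(1.650000, 11.670801) = 14.885119
  u ← 6.757714 + (0.55/2)·(8.932887 + 14.885119) = 13.307665
u(1.65) ≈ 13.3077

13.3077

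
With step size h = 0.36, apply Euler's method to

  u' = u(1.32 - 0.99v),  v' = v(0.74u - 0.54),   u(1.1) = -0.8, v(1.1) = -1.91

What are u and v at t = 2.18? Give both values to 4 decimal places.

Euler on (u,v): u_{n+1} = u_n + h·u', v_{n+1} = v_n + h·v'.
1.100000: (-0.800000, -1.910000); f=(-2.568720, 2.162120) → (-1.724739, -1.131637)
1.460000: (-1.724739, -1.131637); f=(-4.208916, 2.055400) → (-3.239949, -0.391693)
1.820000: (-3.239949, -0.391693); f=(-5.533107, 1.150622) → (-5.231868, 0.022531)
(u(2.18), v(2.18)) ≈ (-5.2319, 0.0225)

-5.2319, 0.0225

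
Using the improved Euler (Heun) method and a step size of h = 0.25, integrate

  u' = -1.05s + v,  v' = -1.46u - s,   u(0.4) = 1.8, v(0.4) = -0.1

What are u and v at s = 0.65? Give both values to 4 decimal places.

1.5426, -0.8645

Heun on (u,v): k1 = f(s_n, state_n); k2 = f(s_n + h, state_n + h·k1); state_{n+1} = state_n + (h/2)·(k1 + k2).
0.400000: (1.800000, -0.100000)
  k1 = (-0.520000, -3.028000)
  predictor → (1.670000, -0.857000)
  k2 = (-1.539500, -3.088200)
  → (1.542563, -0.864525)
(u(0.65), v(0.65)) ≈ (1.5426, -0.8645)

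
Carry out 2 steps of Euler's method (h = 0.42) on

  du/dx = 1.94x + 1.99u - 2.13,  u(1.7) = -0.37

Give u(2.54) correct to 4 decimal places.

0.4864

Euler: u_{n+1} = u_n + h·f(x_n, u_n).
x=1.700000, u=-0.370000: f=0.431700 → u ← -0.370000 + 0.42·0.431700 = -0.188686
x=2.120000, u=-0.188686: f=1.607315 → u ← -0.188686 + 0.42·1.607315 = 0.486386
u(2.54) ≈ 0.4864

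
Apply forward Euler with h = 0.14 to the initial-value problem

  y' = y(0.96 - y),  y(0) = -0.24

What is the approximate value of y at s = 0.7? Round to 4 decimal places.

Euler: y_{n+1} = y_n + h·f(s_n, y_n).
s=0.000000, y=-0.240000: f=-0.288000 → y ← -0.240000 + 0.14·(-0.288000) = -0.280320
s=0.140000, y=-0.280320: f=-0.347687 → y ← -0.280320 + 0.14·(-0.347687) = -0.328996
s=0.280000, y=-0.328996: f=-0.424075 → y ← -0.328996 + 0.14·(-0.424075) = -0.388367
s=0.420000, y=-0.388367: f=-0.523660 → y ← -0.388367 + 0.14·(-0.523660) = -0.461679
s=0.560000, y=-0.461679: f=-0.656359 → y ← -0.461679 + 0.14·(-0.656359) = -0.553569
y(0.7) ≈ -0.5536

-0.5536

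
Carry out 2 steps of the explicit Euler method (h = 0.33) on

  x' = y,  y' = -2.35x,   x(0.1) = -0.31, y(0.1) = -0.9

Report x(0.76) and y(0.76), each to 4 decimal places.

Euler on (x,y): x_{n+1} = x_n + h·x', y_{n+1} = y_n + h·y'.
0.100000: (-0.310000, -0.900000); f=(-0.900000, 0.728500) → (-0.607000, -0.659595)
0.430000: (-0.607000, -0.659595); f=(-0.659595, 1.426450) → (-0.824666, -0.188866)
(x(0.76), y(0.76)) ≈ (-0.8247, -0.1889)

-0.8247, -0.1889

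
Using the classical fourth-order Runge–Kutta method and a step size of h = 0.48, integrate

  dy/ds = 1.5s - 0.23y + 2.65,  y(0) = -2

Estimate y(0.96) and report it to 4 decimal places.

1.3220

RK4: k1 = f(s_n, y_n); k2 = f(s_n + h/2, y_n + (h/2)·k1); k3 = f(s_n + h/2, y_n + (h/2)·k2); k4 = f(s_n + h, y_n + h·k3); y_{n+1} = y_n + (h/6)·(k1 + 2k2 + 2k3 + k4).
s=0.000000, y=-2.000000:
  k1 = f(0.000000, -2.000000) = 3.110000
  k2 = f(0.240000, -1.253600) = 3.298328
  k3 = f(0.240000, -1.208401) = 3.287932
  k4 = f(0.480000, -0.421792) = 3.467012
  y ← -2.000000 + (0.48/6)·(k1 + 2k2 + 2k3 + k4) = -0.420037
s=0.480000, y=-0.420037:
  k1 = f(0.480000, -0.420037) = 3.466609
  k2 = f(0.720000, 0.411949) = 3.635252
  k3 = f(0.720000, 0.452423) = 3.625943
  k4 = f(0.960000, 1.320415) = 3.786305
  y ← -0.420037 + (0.48/6)·(k1 + 2k2 + 2k3 + k4) = 1.321987
y(0.96) ≈ 1.3220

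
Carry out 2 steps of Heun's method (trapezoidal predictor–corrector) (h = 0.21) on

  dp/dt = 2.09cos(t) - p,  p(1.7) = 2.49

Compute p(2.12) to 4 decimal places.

1.3923

Heun: k1 = f(t_n, p_n); k2 = f(t_n + h, p_n + h·k1); p_{n+1} = p_n + (h/2)·(k1 + k2).
t=1.700000, p=2.490000:
  k1 = f(1.700000, 2.490000) = -2.759285
  k2 = f(1.910000, 1.910550) = -2.605969
  p ← 2.490000 + (0.21/2)·(-2.759285 + (-2.605969)) = 1.926648
t=1.910000, p=1.926648:
  k1 = f(1.910000, 1.926648) = -2.622067
  k2 = f(2.120000, 1.376014) = -2.467011
  p ← 1.926648 + (0.21/2)·(-2.622067 + (-2.467011)) = 1.392295
p(2.12) ≈ 1.3923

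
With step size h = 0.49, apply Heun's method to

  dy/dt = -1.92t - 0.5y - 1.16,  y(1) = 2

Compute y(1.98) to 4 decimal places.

Heun: k1 = f(t_n, y_n); k2 = f(t_n + h, y_n + h·k1); y_{n+1} = y_n + (h/2)·(k1 + k2).
t=1.000000, y=2.000000:
  k1 = f(1.000000, 2.000000) = -4.080000
  k2 = f(1.490000, 0.000800) = -4.021200
  y ← 2.000000 + (0.49/2)·(-4.080000 + (-4.021200)) = 0.015206
t=1.490000, y=0.015206:
  k1 = f(1.490000, 0.015206) = -4.028403
  k2 = f(1.980000, -1.958711) = -3.982244
  y ← 0.015206 + (0.49/2)·(-4.028403 + (-3.982244)) = -1.947403
y(1.98) ≈ -1.9474

-1.9474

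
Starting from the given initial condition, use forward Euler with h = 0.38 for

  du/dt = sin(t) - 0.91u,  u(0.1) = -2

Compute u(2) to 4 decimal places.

Euler: u_{n+1} = u_n + h·f(t_n, u_n).
t=0.100000, u=-2.000000: f=1.919833 → u ← -2.000000 + 0.38·1.919833 = -1.270463
t=0.480000, u=-1.270463: f=1.617901 → u ← -1.270463 + 0.38·1.617901 = -0.655661
t=0.860000, u=-0.655661: f=1.354494 → u ← -0.655661 + 0.38·1.354494 = -0.140953
t=1.240000, u=-0.140953: f=1.074051 → u ← -0.140953 + 0.38·1.074051 = 0.267186
t=1.620000, u=0.267186: f=0.755650 → u ← 0.267186 + 0.38·0.755650 = 0.554333
u(2) ≈ 0.5543

0.5543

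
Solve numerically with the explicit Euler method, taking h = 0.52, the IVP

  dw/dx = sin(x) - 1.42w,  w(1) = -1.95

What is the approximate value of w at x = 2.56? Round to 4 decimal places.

Euler: w_{n+1} = w_n + h·f(x_n, w_n).
x=1.000000, w=-1.950000: f=3.610471 → w ← -1.950000 + 0.52·3.610471 = -0.072555
x=1.520000, w=-0.072555: f=1.101738 → w ← -0.072555 + 0.52·1.101738 = 0.500349
x=2.040000, w=0.500349: f=0.181433 → w ← 0.500349 + 0.52·0.181433 = 0.594694
w(2.56) ≈ 0.5947

0.5947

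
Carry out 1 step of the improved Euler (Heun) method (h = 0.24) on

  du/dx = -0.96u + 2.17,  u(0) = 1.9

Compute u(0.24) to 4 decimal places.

Heun: k1 = f(x_n, u_n); k2 = f(x_n + h, u_n + h·k1); u_{n+1} = u_n + (h/2)·(k1 + k2).
x=0.000000, u=1.900000:
  k1 = f(0.000000, 1.900000) = 0.346000
  k2 = f(0.240000, 1.983040) = 0.266282
  u ← 1.900000 + (0.24/2)·(0.346000 + 0.266282) = 1.973474
u(0.24) ≈ 1.9735

1.9735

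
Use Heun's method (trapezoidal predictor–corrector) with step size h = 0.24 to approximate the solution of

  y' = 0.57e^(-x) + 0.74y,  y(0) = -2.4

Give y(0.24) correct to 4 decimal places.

Heun: k1 = f(x_n, y_n); k2 = f(x_n + h, y_n + h·k1); y_{n+1} = y_n + (h/2)·(k1 + k2).
x=0.000000, y=-2.400000:
  k1 = f(0.000000, -2.400000) = -1.206000
  k2 = f(0.240000, -2.689440) = -1.541808
  y ← -2.400000 + (0.24/2)·(-1.206000 + (-1.541808)) = -2.729737
y(0.24) ≈ -2.7297

-2.7297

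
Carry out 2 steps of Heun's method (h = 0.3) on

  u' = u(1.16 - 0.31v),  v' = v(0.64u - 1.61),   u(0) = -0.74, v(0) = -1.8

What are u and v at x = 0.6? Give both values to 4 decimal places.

-1.7312, -0.5297

Heun on (u,v): k1 = f(x_n, state_n); k2 = f(x_n + h, state_n + h·k1); state_{n+1} = state_n + (h/2)·(k1 + k2).
0.000000: (-0.740000, -1.800000)
  k1 = (-1.271320, 3.750480)
  predictor → (-1.121396, -0.674856)
  k2 = (-1.535421, 1.570858)
  → (-1.161011, -1.001799)
0.300000: (-1.161011, -1.001799)
  k1 = (-1.707334, 2.357281)
  predictor → (-1.673211, -0.294615)
  k2 = (-2.093741, 0.789820)
  → (-1.731172, -0.529734)
(u(0.6), v(0.6)) ≈ (-1.7312, -0.5297)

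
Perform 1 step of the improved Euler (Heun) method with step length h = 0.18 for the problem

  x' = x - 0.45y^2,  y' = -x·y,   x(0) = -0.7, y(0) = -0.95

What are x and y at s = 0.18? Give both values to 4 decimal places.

-0.9268, -1.0964

Heun on (x,y): k1 = f(s_n, state_n); k2 = f(s_n + h, state_n + h·k1); state_{n+1} = state_n + (h/2)·(k1 + k2).
0.000000: (-0.700000, -0.950000)
  k1 = (-1.106125, -0.665000)
  predictor → (-0.899102, -1.069700)
  k2 = (-1.414019, -0.961770)
  → (-0.926813, -1.096409)
(x(0.18), y(0.18)) ≈ (-0.9268, -1.0964)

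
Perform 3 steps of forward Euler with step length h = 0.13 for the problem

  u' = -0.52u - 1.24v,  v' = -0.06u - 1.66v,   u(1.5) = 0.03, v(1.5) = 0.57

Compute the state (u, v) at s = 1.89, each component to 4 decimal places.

Euler on (u,v): u_{n+1} = u_n + h·u', v_{n+1} = v_n + h·v'.
1.500000: (0.030000, 0.570000); f=(-0.722400, -0.948000) → (-0.063912, 0.446760)
1.630000: (-0.063912, 0.446760); f=(-0.520748, -0.737787) → (-0.131609, 0.350848)
1.760000: (-0.131609, 0.350848); f=(-0.366614, -0.574511) → (-0.179269, 0.276161)
(u(1.89), v(1.89)) ≈ (-0.1793, 0.2762)

-0.1793, 0.2762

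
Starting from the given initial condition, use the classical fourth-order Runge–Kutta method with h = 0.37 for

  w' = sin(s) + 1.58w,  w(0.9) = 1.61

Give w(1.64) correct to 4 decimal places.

RK4: k1 = f(s_n, w_n); k2 = f(s_n + h/2, w_n + (h/2)·k1); k3 = f(s_n + h/2, w_n + (h/2)·k2); k4 = f(s_n + h, w_n + h·k3); w_{n+1} = w_n + (h/6)·(k1 + 2k2 + 2k3 + k4).
s=0.900000, w=1.610000:
  k1 = f(0.900000, 1.610000) = 3.327127
  k2 = f(1.085000, 2.225518) = 4.400623
  k3 = f(1.085000, 2.424115) = 4.714405
  k4 = f(1.270000, 3.354330) = 6.254942
  w ← 1.610000 + (0.37/6)·(k1 + 2k2 + 2k3 + k4) = 3.325081
s=1.270000, w=3.325081:
  k1 = f(1.270000, 3.325081) = 6.208729
  k2 = f(1.455000, 4.473696) = 8.061743
  k3 = f(1.455000, 4.816503) = 8.603379
  k4 = f(1.640000, 6.508331) = 11.280770
  w ← 3.325081 + (0.37/6)·(k1 + 2k2 + 2k3 + k4) = 6.458965
w(1.64) ≈ 6.4590

6.4590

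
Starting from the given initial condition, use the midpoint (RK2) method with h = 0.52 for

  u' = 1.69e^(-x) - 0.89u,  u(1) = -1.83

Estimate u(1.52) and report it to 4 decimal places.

-1.0046

Midpoint: k1 = f(x_n, u_n); k2 = f(x_n + h/2, u_n + (h/2)·k1); u_{n+1} = u_n + h·k2.
x=1.000000, u=-1.830000:
  k1 = f(1.000000, -1.830000) = 2.250416
  k2 = f(1.260000, -1.244892) = 1.587329
  u ← -1.830000 + 0.52·1.587329 = -1.004589
u(1.52) ≈ -1.0046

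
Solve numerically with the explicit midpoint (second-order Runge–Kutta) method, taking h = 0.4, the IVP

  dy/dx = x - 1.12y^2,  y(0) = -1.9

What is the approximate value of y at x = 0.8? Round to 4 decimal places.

Midpoint: k1 = f(x_n, y_n); k2 = f(x_n + h/2, y_n + (h/2)·k1); y_{n+1} = y_n + h·k2.
x=0.000000, y=-1.900000:
  k1 = f(0.000000, -1.900000) = -4.043200
  k2 = f(0.200000, -2.708640) = -8.017138
  y ← -1.900000 + 0.4·(-8.017138) = -5.106855
x=0.400000, y=-5.106855:
  k1 = f(0.400000, -5.106855) = -28.809568
  k2 = f(0.600000, -10.868769) = -131.705754
  y ← -5.106855 + 0.4·(-131.705754) = -57.789157
y(0.8) ≈ -57.7892

-57.7892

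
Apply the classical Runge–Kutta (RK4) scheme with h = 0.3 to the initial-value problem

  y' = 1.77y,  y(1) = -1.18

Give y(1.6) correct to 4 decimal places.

-3.4112

RK4: k1 = f(x_n, y_n); k2 = f(x_n + h/2, y_n + (h/2)·k1); k3 = f(x_n + h/2, y_n + (h/2)·k2); k4 = f(x_n + h, y_n + h·k3); y_{n+1} = y_n + (h/6)·(k1 + 2k2 + 2k3 + k4).
x=1.000000, y=-1.180000:
  k1 = f(1.000000, -1.180000) = -2.088600
  k2 = f(1.150000, -1.493290) = -2.643123
  k3 = f(1.150000, -1.576468) = -2.790349
  k4 = f(1.300000, -2.017105) = -3.570275
  y ← -1.180000 + (0.3/6)·(k1 + 2k2 + 2k3 + k4) = -2.006291
x=1.300000, y=-2.006291:
  k1 = f(1.300000, -2.006291) = -3.551135
  k2 = f(1.450000, -2.538961) = -4.493961
  k3 = f(1.450000, -2.680385) = -4.744282
  k4 = f(1.600000, -3.429576) = -6.070349
  y ← -2.006291 + (0.3/6)·(k1 + 2k2 + 2k3 + k4) = -3.411190
y(1.6) ≈ -3.4112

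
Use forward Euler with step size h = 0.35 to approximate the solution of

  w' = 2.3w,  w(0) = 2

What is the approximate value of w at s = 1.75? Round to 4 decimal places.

38.3192

Euler: w_{n+1} = w_n + h·f(s_n, w_n).
s=0.000000, w=2.000000: f=4.600000 → w ← 2.000000 + 0.35·4.600000 = 3.610000
s=0.350000, w=3.610000: f=8.303000 → w ← 3.610000 + 0.35·8.303000 = 6.516050
s=0.700000, w=6.516050: f=14.986915 → w ← 6.516050 + 0.35·14.986915 = 11.761470
s=1.050000, w=11.761470: f=27.051382 → w ← 11.761470 + 0.35·27.051382 = 21.229454
s=1.400000, w=21.229454: f=48.827744 → w ← 21.229454 + 0.35·48.827744 = 38.319164
w(1.75) ≈ 38.3192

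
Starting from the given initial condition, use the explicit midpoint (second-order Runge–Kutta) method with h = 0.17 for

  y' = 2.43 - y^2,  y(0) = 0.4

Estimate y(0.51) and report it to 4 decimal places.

Midpoint: k1 = f(x_n, y_n); k2 = f(x_n + h/2, y_n + (h/2)·k1); y_{n+1} = y_n + h·k2.
x=0.000000, y=0.400000:
  k1 = f(0.000000, 0.400000) = 2.270000
  k2 = f(0.085000, 0.592950) = 2.078410
  y ← 0.400000 + 0.17·2.078410 = 0.753330
x=0.170000, y=0.753330:
  k1 = f(0.170000, 0.753330) = 1.862494
  k2 = f(0.255000, 0.911642) = 1.598909
  y ← 0.753330 + 0.17·1.598909 = 1.025144
x=0.340000, y=1.025144:
  k1 = f(0.340000, 1.025144) = 1.379079
  k2 = f(0.425000, 1.142366) = 1.125000
  y ← 1.025144 + 0.17·1.125000 = 1.216394
y(0.51) ≈ 1.2164

1.2164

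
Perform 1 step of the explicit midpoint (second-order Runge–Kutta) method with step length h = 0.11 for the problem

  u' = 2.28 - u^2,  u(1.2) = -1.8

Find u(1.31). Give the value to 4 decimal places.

-1.9268

Midpoint: k1 = f(t_n, u_n); k2 = f(t_n + h/2, u_n + (h/2)·k1); u_{n+1} = u_n + h·k2.
t=1.200000, u=-1.800000:
  k1 = f(1.200000, -1.800000) = -0.960000
  k2 = f(1.255000, -1.852800) = -1.152868
  u ← -1.800000 + 0.11·(-1.152868) = -1.926815
u(1.31) ≈ -1.9268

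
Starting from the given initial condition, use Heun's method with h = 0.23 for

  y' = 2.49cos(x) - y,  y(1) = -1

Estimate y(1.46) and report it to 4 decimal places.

-0.3579

Heun: k1 = f(x_n, y_n); k2 = f(x_n + h, y_n + h·k1); y_{n+1} = y_n + (h/2)·(k1 + k2).
x=1.000000, y=-1.000000:
  k1 = f(1.000000, -1.000000) = 2.345353
  k2 = f(1.230000, -0.460569) = 1.292821
  y ← -1.000000 + (0.23/2)·(2.345353 + 1.292821) = -0.581610
x=1.230000, y=-0.581610:
  k1 = f(1.230000, -0.581610) = 1.413862
  k2 = f(1.460000, -0.256422) = 0.531741
  y ← -0.581610 + (0.23/2)·(1.413862 + 0.531741) = -0.357866
y(1.46) ≈ -0.3579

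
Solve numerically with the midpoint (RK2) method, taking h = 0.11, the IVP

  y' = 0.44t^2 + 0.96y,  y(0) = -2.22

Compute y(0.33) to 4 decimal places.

Midpoint: k1 = f(t_n, y_n); k2 = f(t_n + h/2, y_n + (h/2)·k1); y_{n+1} = y_n + h·k2.
t=0.000000, y=-2.220000:
  k1 = f(0.000000, -2.220000) = -2.131200
  k2 = f(0.055000, -2.337216) = -2.242396
  y ← -2.220000 + 0.11·(-2.242396) = -2.466664
t=0.110000, y=-2.466664:
  k1 = f(0.110000, -2.466664) = -2.362673
  k2 = f(0.165000, -2.596611) = -2.480767
  y ← -2.466664 + 0.11·(-2.480767) = -2.739548
t=0.220000, y=-2.739548:
  k1 = f(0.220000, -2.739548) = -2.608670
  k2 = f(0.275000, -2.883025) = -2.734429
  y ← -2.739548 + 0.11·(-2.734429) = -3.040335
y(0.33) ≈ -3.0403

-3.0403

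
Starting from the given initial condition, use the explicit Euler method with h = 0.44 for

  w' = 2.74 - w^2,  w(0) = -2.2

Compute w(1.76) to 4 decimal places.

-233.5291

Euler: w_{n+1} = w_n + h·f(t_n, w_n).
t=0.000000, w=-2.200000: f=-2.100000 → w ← -2.200000 + 0.44·(-2.100000) = -3.124000
t=0.440000, w=-3.124000: f=-7.019376 → w ← -3.124000 + 0.44·(-7.019376) = -6.212525
t=0.880000, w=-6.212525: f=-35.855472 → w ← -6.212525 + 0.44·(-35.855472) = -21.988933
t=1.320000, w=-21.988933: f=-480.773186 → w ← -21.988933 + 0.44·(-480.773186) = -233.529135
w(1.76) ≈ -233.5291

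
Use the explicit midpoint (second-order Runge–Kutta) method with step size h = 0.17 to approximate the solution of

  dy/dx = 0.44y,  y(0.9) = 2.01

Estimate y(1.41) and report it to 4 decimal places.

Midpoint: k1 = f(x_n, y_n); k2 = f(x_n + h/2, y_n + (h/2)·k1); y_{n+1} = y_n + h·k2.
x=0.900000, y=2.010000:
  k1 = f(0.900000, 2.010000) = 0.884400
  k2 = f(0.985000, 2.085174) = 0.917477
  y ← 2.010000 + 0.17·0.917477 = 2.165971
x=1.070000, y=2.165971:
  k1 = f(1.070000, 2.165971) = 0.953027
  k2 = f(1.155000, 2.246978) = 0.988670
  y ← 2.165971 + 0.17·0.988670 = 2.334045
x=1.240000, y=2.334045:
  k1 = f(1.240000, 2.334045) = 1.026980
  k2 = f(1.325000, 2.421338) = 1.065389
  y ← 2.334045 + 0.17·1.065389 = 2.515161
y(1.41) ≈ 2.5152

2.5152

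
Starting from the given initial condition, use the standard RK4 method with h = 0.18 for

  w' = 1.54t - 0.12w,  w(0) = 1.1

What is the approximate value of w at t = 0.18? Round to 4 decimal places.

RK4: k1 = f(t_n, w_n); k2 = f(t_n + h/2, w_n + (h/2)·k1); k3 = f(t_n + h/2, w_n + (h/2)·k2); k4 = f(t_n + h, w_n + h·k3); w_{n+1} = w_n + (h/6)·(k1 + 2k2 + 2k3 + k4).
t=0.000000, w=1.100000:
  k1 = f(0.000000, 1.100000) = -0.132000
  k2 = f(0.090000, 1.088120) = 0.008026
  k3 = f(0.090000, 1.100722) = 0.006513
  k4 = f(0.180000, 1.101172) = 0.145059
  w ← 1.100000 + (0.18/6)·(k1 + 2k2 + 2k3 + k4) = 1.101264
w(0.18) ≈ 1.1013

1.1013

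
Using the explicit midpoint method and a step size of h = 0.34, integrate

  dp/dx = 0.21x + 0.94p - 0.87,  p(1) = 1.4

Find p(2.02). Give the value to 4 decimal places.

Midpoint: k1 = f(x_n, p_n); k2 = f(x_n + h/2, p_n + (h/2)·k1); p_{n+1} = p_n + h·k2.
x=1.000000, p=1.400000:
  k1 = f(1.000000, 1.400000) = 0.656000
  k2 = f(1.170000, 1.511520) = 0.796529
  p ← 1.400000 + 0.34·0.796529 = 1.670820
x=1.340000, p=1.670820:
  k1 = f(1.340000, 1.670820) = 0.981971
  k2 = f(1.510000, 1.837755) = 1.174590
  p ← 1.670820 + 0.34·1.174590 = 2.070180
x=1.680000, p=2.070180:
  k1 = f(1.680000, 2.070180) = 1.428769
  k2 = f(1.850000, 2.313071) = 1.692787
  p ← 2.070180 + 0.34·1.692787 = 2.645728
p(2.02) ≈ 2.6457

2.6457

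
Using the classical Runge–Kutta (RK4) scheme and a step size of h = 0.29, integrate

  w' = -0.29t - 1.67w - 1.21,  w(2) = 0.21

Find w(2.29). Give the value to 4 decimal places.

-0.2923

RK4: k1 = f(t_n, w_n); k2 = f(t_n + h/2, w_n + (h/2)·k1); k3 = f(t_n + h/2, w_n + (h/2)·k2); k4 = f(t_n + h, w_n + h·k3); w_{n+1} = w_n + (h/6)·(k1 + 2k2 + 2k3 + k4).
t=2.000000, w=0.210000:
  k1 = f(2.000000, 0.210000) = -2.140700
  k2 = f(2.145000, -0.100401) = -1.664379
  k3 = f(2.145000, -0.031335) = -1.779721
  k4 = f(2.290000, -0.306119) = -1.362881
  w ← 0.210000 + (0.29/6)·(k1 + 2k2 + 2k3 + k4) = -0.292269
w(2.29) ≈ -0.2923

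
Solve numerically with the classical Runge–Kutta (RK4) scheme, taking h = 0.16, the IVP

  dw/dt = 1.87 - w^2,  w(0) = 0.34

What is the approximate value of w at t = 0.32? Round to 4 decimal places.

RK4: k1 = f(t_n, w_n); k2 = f(t_n + h/2, w_n + (h/2)·k1); k3 = f(t_n + h/2, w_n + (h/2)·k2); k4 = f(t_n + h, w_n + h·k3); w_{n+1} = w_n + (h/6)·(k1 + 2k2 + 2k3 + k4).
t=0.000000, w=0.340000:
  k1 = f(0.000000, 0.340000) = 1.754400
  k2 = f(0.080000, 0.480352) = 1.639262
  k3 = f(0.080000, 0.471141) = 1.648026
  k4 = f(0.160000, 0.603684) = 1.505565
  w ← 0.340000 + (0.16/6)·(k1 + 2k2 + 2k3 + k4) = 0.602254
t=0.160000, w=0.602254:
  k1 = f(0.160000, 0.602254) = 1.507290
  k2 = f(0.240000, 0.722838) = 1.347506
  k3 = f(0.240000, 0.710055) = 1.365822
  k4 = f(0.320000, 0.820786) = 1.196310
  w ← 0.602254 + (0.16/6)·(k1 + 2k2 + 2k3 + k4) = 0.819061
w(0.32) ≈ 0.8191

0.8191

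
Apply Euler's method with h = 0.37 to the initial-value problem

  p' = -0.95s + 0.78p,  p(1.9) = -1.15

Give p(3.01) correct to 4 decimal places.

-5.5258

Euler: p_{n+1} = p_n + h·f(s_n, p_n).
s=1.900000, p=-1.150000: f=-2.702000 → p ← -1.150000 + 0.37·(-2.702000) = -2.149740
s=2.270000, p=-2.149740: f=-3.833297 → p ← -2.149740 + 0.37·(-3.833297) = -3.568060
s=2.640000, p=-3.568060: f=-5.291087 → p ← -3.568060 + 0.37·(-5.291087) = -5.525762
p(3.01) ≈ -5.5258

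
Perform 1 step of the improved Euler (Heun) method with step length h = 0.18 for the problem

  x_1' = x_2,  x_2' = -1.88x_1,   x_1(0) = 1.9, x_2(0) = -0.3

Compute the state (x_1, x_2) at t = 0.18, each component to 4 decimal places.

Heun on (x_1,x_2): k1 = f(t_n, state_n); k2 = f(t_n + h, state_n + h·k1); state_{n+1} = state_n + (h/2)·(k1 + k2).
0.000000: (1.900000, -0.300000)
  k1 = (-0.300000, -3.572000)
  predictor → (1.846000, -0.942960)
  k2 = (-0.942960, -3.470480)
  → (1.788134, -0.933823)
(x_1(0.18), x_2(0.18)) ≈ (1.7881, -0.9338)

1.7881, -0.9338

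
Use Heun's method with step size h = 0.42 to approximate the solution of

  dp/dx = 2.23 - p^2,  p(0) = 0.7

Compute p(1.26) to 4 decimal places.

1.3890

Heun: k1 = f(x_n, p_n); k2 = f(x_n + h, p_n + h·k1); p_{n+1} = p_n + (h/2)·(k1 + k2).
x=0.000000, p=0.700000:
  k1 = f(0.000000, 0.700000) = 1.740000
  k2 = f(0.420000, 1.430800) = 0.182811
  p ← 0.700000 + (0.42/2)·(1.740000 + 0.182811) = 1.103790
x=0.420000, p=1.103790:
  k1 = f(0.420000, 1.103790) = 1.011647
  k2 = f(0.840000, 1.528682) = -0.106869
  p ← 1.103790 + (0.42/2)·(1.011647 + (-0.106869)) = 1.293794
x=0.840000, p=1.293794:
  k1 = f(0.840000, 1.293794) = 0.556098
  k2 = f(1.260000, 1.527355) = -0.102813
  p ← 1.293794 + (0.42/2)·(0.556098 + (-0.102813)) = 1.388984
p(1.26) ≈ 1.3890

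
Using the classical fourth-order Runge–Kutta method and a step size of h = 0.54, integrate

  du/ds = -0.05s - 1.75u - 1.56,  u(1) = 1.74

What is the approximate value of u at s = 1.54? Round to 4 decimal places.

0.1227

RK4: k1 = f(s_n, u_n); k2 = f(s_n + h/2, u_n + (h/2)·k1); k3 = f(s_n + h/2, u_n + (h/2)·k2); k4 = f(s_n + h, u_n + h·k3); u_{n+1} = u_n + (h/6)·(k1 + 2k2 + 2k3 + k4).
s=1.000000, u=1.740000:
  k1 = f(1.000000, 1.740000) = -4.655000
  k2 = f(1.270000, 0.483150) = -2.469013
  k3 = f(1.270000, 1.073367) = -3.501892
  k4 = f(1.540000, -0.151021) = -1.372712
  u ← 1.740000 + (0.54/6)·(k1 + 2k2 + 2k3 + k4) = 0.122743
u(1.54) ≈ 0.1227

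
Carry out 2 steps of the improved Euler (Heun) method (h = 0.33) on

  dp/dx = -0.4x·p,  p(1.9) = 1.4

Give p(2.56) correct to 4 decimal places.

0.7850

Heun: k1 = f(x_n, p_n); k2 = f(x_n + h, p_n + h·k1); p_{n+1} = p_n + (h/2)·(k1 + k2).
x=1.900000, p=1.400000:
  k1 = f(1.900000, 1.400000) = -1.064000
  k2 = f(2.230000, 1.048880) = -0.935601
  p ← 1.400000 + (0.33/2)·(-1.064000 + (-0.935601)) = 1.070066
x=2.230000, p=1.070066:
  k1 = f(2.230000, 1.070066) = -0.954499
  k2 = f(2.560000, 0.755081) = -0.773203
  p ← 1.070066 + (0.33/2)·(-0.954499 + (-0.773203)) = 0.784995
p(2.56) ≈ 0.7850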